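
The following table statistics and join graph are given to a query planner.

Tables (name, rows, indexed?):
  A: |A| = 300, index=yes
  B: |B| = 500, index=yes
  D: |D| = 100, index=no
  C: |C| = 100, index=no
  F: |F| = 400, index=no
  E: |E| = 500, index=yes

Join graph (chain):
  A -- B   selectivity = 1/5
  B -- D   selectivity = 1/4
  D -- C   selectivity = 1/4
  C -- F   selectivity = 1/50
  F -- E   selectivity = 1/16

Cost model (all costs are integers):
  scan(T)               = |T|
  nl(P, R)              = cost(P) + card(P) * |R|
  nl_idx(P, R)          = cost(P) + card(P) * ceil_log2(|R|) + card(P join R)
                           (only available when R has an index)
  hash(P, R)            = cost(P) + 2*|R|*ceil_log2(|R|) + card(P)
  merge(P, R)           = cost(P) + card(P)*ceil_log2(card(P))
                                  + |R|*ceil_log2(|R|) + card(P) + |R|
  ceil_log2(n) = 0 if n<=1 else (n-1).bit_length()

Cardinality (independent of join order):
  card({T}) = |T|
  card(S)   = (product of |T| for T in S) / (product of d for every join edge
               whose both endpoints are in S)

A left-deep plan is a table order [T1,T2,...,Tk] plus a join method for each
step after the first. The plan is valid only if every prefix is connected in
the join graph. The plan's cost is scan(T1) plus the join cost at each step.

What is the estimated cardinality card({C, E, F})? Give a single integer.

25000

Tables in S: C(100), E(500), F(400)
Edges inside S: C-F(d=50), F-E(d=16)
numerator = 100 * 500 * 400 = 20000000
denominator = 50 * 16 = 800
card(S) = 20000000 / 800 = 25000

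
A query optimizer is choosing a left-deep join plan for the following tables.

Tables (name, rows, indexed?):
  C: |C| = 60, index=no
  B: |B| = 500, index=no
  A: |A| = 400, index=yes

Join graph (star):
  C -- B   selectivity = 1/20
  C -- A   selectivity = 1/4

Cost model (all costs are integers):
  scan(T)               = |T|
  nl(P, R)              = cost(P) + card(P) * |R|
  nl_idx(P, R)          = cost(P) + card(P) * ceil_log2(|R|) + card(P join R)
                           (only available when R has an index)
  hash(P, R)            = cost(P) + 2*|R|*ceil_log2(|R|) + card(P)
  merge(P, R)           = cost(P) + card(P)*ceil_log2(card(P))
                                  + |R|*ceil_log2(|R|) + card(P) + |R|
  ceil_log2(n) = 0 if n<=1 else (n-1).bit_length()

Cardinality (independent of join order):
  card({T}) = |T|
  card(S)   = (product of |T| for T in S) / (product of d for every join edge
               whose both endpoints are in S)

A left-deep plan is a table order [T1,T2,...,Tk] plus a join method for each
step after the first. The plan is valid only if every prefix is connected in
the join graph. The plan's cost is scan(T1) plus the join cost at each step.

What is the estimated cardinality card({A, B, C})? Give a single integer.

150000

Tables in S: A(400), B(500), C(60)
Edges inside S: C-B(d=20), C-A(d=4)
numerator = 400 * 500 * 60 = 12000000
denominator = 20 * 4 = 80
card(S) = 12000000 / 80 = 150000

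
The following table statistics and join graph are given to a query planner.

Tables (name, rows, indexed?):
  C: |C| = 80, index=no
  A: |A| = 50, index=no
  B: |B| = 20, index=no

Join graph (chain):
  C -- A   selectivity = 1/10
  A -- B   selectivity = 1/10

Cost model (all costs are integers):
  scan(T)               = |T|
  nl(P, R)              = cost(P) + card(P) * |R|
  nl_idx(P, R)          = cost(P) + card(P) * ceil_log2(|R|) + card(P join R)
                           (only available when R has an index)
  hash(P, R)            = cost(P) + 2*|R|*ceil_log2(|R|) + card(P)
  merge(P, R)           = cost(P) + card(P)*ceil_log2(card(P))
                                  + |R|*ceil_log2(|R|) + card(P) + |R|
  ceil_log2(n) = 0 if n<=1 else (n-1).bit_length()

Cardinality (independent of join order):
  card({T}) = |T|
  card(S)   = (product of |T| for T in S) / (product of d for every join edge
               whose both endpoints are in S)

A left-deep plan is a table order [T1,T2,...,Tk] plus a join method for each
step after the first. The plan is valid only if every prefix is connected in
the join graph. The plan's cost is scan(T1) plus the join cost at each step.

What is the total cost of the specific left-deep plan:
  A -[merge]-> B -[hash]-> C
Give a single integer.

1740

step 1: scan A: cost=50, card=50
step 2: join B via merge
    card(P join B) = 50*20/(10) = 100
    cost = 50 + 50*6 + 20*5 + 50 + 20 = 520
step 3: join C via hash
    card(P join C) = 100*80/(10) = 800
    cost = 520 + 2*80*7 + 100 = 1740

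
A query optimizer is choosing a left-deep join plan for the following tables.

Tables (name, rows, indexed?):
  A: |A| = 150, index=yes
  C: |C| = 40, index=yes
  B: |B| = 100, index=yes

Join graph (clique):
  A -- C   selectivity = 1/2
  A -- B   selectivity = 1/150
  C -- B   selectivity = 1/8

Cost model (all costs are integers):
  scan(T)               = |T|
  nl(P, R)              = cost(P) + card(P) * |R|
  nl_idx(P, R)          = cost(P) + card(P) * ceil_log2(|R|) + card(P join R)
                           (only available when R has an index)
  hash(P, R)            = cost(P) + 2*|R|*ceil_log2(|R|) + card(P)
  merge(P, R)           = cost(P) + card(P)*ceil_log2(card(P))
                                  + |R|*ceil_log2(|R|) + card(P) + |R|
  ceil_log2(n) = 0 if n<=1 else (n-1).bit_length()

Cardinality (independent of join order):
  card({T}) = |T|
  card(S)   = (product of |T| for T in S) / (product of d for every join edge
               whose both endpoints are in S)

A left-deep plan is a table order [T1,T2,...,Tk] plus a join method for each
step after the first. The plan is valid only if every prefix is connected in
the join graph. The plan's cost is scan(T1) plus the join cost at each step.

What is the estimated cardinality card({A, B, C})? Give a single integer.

250

Tables in S: A(150), B(100), C(40)
Edges inside S: A-C(d=2), A-B(d=150), C-B(d=8)
numerator = 150 * 100 * 40 = 600000
denominator = 2 * 150 * 8 = 2400
card(S) = 600000 / 2400 = 250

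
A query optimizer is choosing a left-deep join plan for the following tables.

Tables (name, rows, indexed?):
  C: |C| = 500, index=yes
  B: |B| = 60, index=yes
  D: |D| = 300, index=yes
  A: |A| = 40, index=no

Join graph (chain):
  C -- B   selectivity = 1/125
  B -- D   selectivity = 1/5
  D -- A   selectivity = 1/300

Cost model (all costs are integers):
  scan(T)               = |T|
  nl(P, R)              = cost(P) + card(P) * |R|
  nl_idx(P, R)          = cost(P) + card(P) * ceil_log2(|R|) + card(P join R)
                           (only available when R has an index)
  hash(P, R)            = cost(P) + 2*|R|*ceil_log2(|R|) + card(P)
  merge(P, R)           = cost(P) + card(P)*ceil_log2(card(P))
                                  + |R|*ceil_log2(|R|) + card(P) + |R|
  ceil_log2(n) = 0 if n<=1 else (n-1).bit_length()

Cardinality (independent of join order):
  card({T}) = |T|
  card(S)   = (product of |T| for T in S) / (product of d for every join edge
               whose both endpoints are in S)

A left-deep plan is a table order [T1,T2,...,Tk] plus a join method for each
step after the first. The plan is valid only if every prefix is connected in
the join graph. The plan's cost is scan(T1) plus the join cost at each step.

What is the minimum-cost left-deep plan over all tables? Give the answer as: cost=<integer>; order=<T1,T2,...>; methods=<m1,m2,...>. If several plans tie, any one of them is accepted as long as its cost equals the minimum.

cost=7380; order=A,D,B,C; methods=nl_idx,merge,nl_idx

Selinger DP (subsets sized 1..n):
  {C}: scan cost=500, card=500
  {B}: scan cost=60, card=60
  {D}: scan cost=300, card=300
  {A}: scan cost=40, card=40
  {BC}: card=240; try (C,nl_idx)→840, (B,hash)→1720, (B,nl_idx)→3740, (C,merge)→5480, (B,merge)→5920, (C,hash)→9120 …(+2); best=840 via (C,nl_idx)
  {BD}: card=3600; try (B,hash)→1320, (D,merge)→3480, (B,merge)→3720, (D,nl_idx)→4200, (D,hash)→5520, (B,nl_idx)→5700 …(+2); best=1320 via (B,hash)
  {AD}: card=40; try (D,nl_idx)→440, (A,hash)→1080, (D,merge)→3320, (A,merge)→3580, (D,hash)→5480, (D,nl)→12040 …(+1); best=440 via (D,nl_idx)
  {BCD}: card=14400; try (D,merge)→6000, (D,hash)→6480, (C,hash)→13920, (D,nl_idx)→17400, (C,nl_idx)→48120, (C,merge)→53120 …(+2); best=6000 via (D,merge)
  {ABD}: card=480; try (B,merge)→1140, (B,nl_idx)→1160, (B,hash)→1200, (B,nl)→2840, (A,hash)→5400, (A,merge)→48400 …(+1); best=1140 via (B,merge)
  {ABCD}: card=1920; try (C,nl_idx)→7380, (C,hash)→10620, (C,merge)→10940, (A,hash)→20880, (A,merge)→222280, (C,nl)→241140 …(+1); best=7380 via (C,nl_idx)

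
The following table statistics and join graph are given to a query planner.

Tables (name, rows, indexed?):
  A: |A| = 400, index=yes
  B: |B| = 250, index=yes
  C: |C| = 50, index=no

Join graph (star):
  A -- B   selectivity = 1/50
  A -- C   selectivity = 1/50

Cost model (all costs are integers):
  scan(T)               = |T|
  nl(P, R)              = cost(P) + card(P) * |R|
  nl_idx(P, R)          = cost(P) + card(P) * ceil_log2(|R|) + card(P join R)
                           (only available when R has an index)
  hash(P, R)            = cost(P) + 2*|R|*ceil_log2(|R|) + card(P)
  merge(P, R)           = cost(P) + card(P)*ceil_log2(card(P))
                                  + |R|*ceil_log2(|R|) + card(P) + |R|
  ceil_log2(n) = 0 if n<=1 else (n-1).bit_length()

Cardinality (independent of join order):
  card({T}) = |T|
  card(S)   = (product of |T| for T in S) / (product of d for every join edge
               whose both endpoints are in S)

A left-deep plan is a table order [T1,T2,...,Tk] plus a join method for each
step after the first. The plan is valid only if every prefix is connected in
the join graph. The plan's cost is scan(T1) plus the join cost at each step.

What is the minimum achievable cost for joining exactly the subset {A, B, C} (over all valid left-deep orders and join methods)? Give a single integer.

5300

Selinger DP over subsets of {A,B,C}:
  {A}: scan cost=400, card=400
  {B}: scan cost=250, card=250
  {C}: scan cost=50, card=50
  {AB}: card=2000; try (A,nl_idx)→4500, (B,hash)→4800, (B,nl_idx)→5600, (A,merge)→6500, (B,merge)→6650, (A,hash)→7700 …(+2); best=4500 via (A,nl_idx)
  {AC}: card=400; try (A,nl_idx)→900, (C,hash)→1400, (A,merge)→4400, (C,merge)→4750, (A,hash)→7300, (A,nl)→20050 …(+1); best=900 via (A,nl_idx)
  {ABC}: card=2000; try (B,hash)→5300, (B,nl_idx)→6100, (C,hash)→7100, (B,merge)→7150, (C,merge)→28850, (B,nl)→100900 …(+1); best=5300 via (B,hash)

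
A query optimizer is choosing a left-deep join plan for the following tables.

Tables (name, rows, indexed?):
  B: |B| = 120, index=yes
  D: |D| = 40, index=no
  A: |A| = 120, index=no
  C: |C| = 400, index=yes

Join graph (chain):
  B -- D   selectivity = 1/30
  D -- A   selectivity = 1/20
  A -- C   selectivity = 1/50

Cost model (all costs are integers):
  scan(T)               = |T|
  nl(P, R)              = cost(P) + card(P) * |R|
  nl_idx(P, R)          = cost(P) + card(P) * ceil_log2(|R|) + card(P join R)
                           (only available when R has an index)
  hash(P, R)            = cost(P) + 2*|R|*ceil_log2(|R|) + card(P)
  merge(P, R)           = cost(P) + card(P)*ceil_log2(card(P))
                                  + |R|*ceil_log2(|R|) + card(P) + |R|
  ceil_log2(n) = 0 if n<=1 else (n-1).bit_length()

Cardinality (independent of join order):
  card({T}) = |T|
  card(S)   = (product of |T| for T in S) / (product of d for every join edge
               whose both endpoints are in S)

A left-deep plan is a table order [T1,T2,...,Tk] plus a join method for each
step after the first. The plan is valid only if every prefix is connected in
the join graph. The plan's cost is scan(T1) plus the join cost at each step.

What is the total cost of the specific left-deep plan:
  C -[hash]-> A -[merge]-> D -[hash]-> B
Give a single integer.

step 1: scan C: cost=400, card=400
step 2: join A via hash
    card(P join A) = 400*120/(50) = 960
    cost = 400 + 2*120*7 + 400 = 2480
step 3: join D via merge
    card(P join D) = 960*40/(20) = 1920
    cost = 2480 + 960*10 + 40*6 + 960 + 40 = 13320
step 4: join B via hash
    card(P join B) = 1920*120/(30) = 7680
    cost = 13320 + 2*120*7 + 1920 = 16920

16920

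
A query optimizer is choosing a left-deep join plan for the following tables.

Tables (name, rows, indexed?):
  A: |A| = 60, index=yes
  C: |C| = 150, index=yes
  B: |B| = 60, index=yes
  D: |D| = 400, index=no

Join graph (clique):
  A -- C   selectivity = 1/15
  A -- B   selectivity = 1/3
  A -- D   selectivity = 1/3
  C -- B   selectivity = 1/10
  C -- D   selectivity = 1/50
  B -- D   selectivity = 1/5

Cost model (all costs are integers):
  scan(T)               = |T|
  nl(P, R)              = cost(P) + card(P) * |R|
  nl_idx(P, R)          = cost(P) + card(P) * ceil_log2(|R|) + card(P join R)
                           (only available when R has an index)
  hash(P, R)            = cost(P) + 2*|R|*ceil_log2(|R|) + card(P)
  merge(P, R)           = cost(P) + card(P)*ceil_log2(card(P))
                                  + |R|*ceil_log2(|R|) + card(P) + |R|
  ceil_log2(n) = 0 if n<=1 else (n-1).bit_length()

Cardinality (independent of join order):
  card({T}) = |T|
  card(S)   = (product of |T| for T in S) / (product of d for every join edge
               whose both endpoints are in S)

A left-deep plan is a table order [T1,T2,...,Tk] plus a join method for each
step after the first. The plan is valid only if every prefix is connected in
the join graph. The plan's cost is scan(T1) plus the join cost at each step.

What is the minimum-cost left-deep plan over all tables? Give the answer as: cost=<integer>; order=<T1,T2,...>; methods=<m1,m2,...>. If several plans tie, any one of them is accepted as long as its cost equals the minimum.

cost=7280; order=D,C,B,A; methods=hash,hash,hash

Selinger DP (subsets sized 1..n):
  {A}: scan cost=60, card=60
  {C}: scan cost=150, card=150
  {B}: scan cost=60, card=60
  {D}: scan cost=400, card=400
  {AC}: card=600; try (A,hash)→1020, (C,nl_idx)→1140, (A,nl_idx)→1650, (C,merge)→1830, (A,merge)→1920, (C,hash)→2520 …(+2); best=1020 via (A,hash)
  {AB}: card=1200; try (B,hash)→840, (A,hash)→840, (B,merge)→900, (A,merge)→900, (B,nl_idx)→1620, (A,nl_idx)→1620 …(+2); best=840 via (B,hash)
  {AD}: card=8000; try (A,hash)→1520, (D,merge)→4480, (A,merge)→4820, (D,hash)→7320, (A,nl_idx)→10800, (D,nl)→24060 …(+1); best=1520 via (A,hash)
  {BC}: card=900; try (B,hash)→1020, (C,nl_idx)→1440, (C,merge)→1830, (B,merge)→1920, (B,nl_idx)→1950, (C,hash)→2520 …(+2); best=1020 via (B,hash)
  {CD}: card=1200; try (C,hash)→3200, (C,nl_idx)→4800, (D,merge)→5500, (C,merge)→5750, (D,hash)→7500, (D,nl)→60150 …(+1); best=3200 via (C,hash)
  {BD}: card=4800; try (B,hash)→1520, (D,merge)→4480, (B,merge)→4820, (D,hash)→7320, (B,nl_idx)→7600, (D,nl)→24060 …(+1); best=1520 via (B,hash)
  {ABC}: card=1200; try (B,hash)→2340, (A,hash)→2640, (C,hash)→4440, (B,nl_idx)→5820, (A,nl_idx)→7620, (B,merge)→8040 …(+6); best=2340 via (B,hash)
  {ACD}: card=1600; try (A,hash)→5120, (D,hash)→8820, (D,merge)→11620, (C,hash)→11920, (A,nl_idx)→12000, (A,merge)→18020 …(+5); best=5120 via (A,hash)
  {ABD}: card=32000; try (A,hash)→7040, (D,hash)→9240, (B,hash)→10240, (D,merge)→19240, (A,nl_idx)→62320, (A,merge)→69140 …(+5); best=7040 via (A,hash)
  {BCD}: card=1440; try (B,hash)→5120, (C,hash)→8720, (D,hash)→9120, (B,nl_idx)→11840, (D,merge)→14920, (B,merge)→18020 …(+5); best=5120 via (B,hash)
  {ABCD}: card=640; try (A,hash)→7280, (B,hash)→7440, (D,hash)→10740, (A,nl_idx)→14400, (B,nl_idx)→15360, (D,merge)→20740 …(+9); best=7280 via (A,hash)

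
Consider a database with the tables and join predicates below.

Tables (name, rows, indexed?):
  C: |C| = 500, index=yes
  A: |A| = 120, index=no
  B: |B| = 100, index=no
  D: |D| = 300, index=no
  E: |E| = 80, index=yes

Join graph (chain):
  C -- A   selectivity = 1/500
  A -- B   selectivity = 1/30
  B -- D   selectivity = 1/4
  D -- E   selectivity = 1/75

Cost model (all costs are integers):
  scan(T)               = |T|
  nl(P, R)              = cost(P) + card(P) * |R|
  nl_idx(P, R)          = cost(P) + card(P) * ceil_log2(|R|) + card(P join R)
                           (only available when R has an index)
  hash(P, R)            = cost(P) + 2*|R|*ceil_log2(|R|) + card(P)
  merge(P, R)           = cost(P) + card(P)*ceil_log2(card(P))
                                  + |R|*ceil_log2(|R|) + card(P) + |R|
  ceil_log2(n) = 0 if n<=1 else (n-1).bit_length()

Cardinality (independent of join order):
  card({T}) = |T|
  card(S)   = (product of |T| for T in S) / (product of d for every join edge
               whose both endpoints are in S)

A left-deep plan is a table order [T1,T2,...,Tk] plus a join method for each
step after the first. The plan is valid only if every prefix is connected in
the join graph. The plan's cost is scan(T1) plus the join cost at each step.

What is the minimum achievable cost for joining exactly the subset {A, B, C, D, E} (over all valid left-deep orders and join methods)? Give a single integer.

Selinger DP over subsets of {A,B,C,D,E}:
  {C}: scan cost=500, card=500
  {A}: scan cost=120, card=120
  {B}: scan cost=100, card=100
  {D}: scan cost=300, card=300
  {E}: scan cost=80, card=80
  {AC}: card=120; try (C,nl_idx)→1320, (A,hash)→2680, (C,merge)→6080, (A,merge)→6460, (C,hash)→9240, (C,nl)→60120 …(+1); best=1320 via (C,nl_idx)
  {AB}: card=400; try (B,hash)→1640, (A,merge)→1860, (B,merge)→1880, (A,hash)→1880, (A,nl)→12100, (B,nl)→12120; best=1640 via (B,hash)
  {BD}: card=7500; try (B,hash)→2000, (D,merge)→3900, (B,merge)→4100, (D,hash)→5600, (D,nl)→30100, (B,nl)→30300; best=2000 via (B,hash)
  {DE}: card=320; try (E,hash)→1720, (E,nl_idx)→2720, (D,merge)→3720, (E,merge)→3940, (D,hash)→5560, (D,nl)→24080 …(+1); best=1720 via (E,hash)
  {ABC}: card=400; try (B,hash)→2840, (B,merge)→3080, (C,nl_idx)→5640, (C,merge)→10640, (C,hash)→11040, (B,nl)→13320 …(+1); best=2840 via (B,hash)
  {ABD}: card=30000; try (D,hash)→7440, (D,merge)→8640, (A,hash)→11180, (A,merge)→107960, (D,nl)→121640, (A,nl)→902000; best=7440 via (D,hash)
  {BDE}: card=8000; try (B,hash)→3440, (B,merge)→5720, (E,hash)→10620, (B,nl)→33720, (E,nl_idx)→62500, (E,merge)→107640 …(+1); best=3440 via (B,hash)
  {ABCD}: card=30000; try (D,hash)→8640, (D,merge)→9840, (C,hash)→46440, (D,nl)→122840, (C,nl_idx)→307440, (C,merge)→492440 …(+1); best=8640 via (D,hash)
  {ABDE}: card=32000; try (A,hash)→13120, (E,hash)→38560, (A,merge)→116400, (E,nl_idx)→249440, (E,merge)→488080, (A,nl)→963440 …(+1); best=13120 via (A,hash)
  {ABCDE}: card=32000; try (E,hash)→39760, (C,hash)→54120, (E,nl_idx)→250640, (C,nl_idx)→333120, (E,merge)→489280, (C,merge)→530120 …(+2); best=39760 via (E,hash)

39760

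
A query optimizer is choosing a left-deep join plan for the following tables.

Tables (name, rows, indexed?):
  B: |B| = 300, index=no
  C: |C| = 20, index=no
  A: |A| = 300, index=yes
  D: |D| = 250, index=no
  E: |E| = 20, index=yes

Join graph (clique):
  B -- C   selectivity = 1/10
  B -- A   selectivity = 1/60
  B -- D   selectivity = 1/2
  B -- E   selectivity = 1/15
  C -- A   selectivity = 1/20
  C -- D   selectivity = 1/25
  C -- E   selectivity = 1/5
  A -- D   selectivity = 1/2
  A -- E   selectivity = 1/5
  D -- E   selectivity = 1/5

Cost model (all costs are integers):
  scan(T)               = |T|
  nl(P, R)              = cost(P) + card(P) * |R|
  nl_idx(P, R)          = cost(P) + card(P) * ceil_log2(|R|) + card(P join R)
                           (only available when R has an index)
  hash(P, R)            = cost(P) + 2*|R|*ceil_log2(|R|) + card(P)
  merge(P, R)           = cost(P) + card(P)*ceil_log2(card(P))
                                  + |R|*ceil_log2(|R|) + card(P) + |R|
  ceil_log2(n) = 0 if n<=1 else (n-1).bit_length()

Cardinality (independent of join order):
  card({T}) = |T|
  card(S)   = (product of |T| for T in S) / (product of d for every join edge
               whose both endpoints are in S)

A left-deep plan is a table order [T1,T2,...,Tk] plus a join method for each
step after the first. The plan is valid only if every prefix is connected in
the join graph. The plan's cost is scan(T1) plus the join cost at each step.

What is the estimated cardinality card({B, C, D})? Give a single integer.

Tables in S: B(300), C(20), D(250)
Edges inside S: B-C(d=10), B-D(d=2), C-D(d=25)
numerator = 300 * 20 * 250 = 1500000
denominator = 10 * 2 * 25 = 500
card(S) = 1500000 / 500 = 3000

3000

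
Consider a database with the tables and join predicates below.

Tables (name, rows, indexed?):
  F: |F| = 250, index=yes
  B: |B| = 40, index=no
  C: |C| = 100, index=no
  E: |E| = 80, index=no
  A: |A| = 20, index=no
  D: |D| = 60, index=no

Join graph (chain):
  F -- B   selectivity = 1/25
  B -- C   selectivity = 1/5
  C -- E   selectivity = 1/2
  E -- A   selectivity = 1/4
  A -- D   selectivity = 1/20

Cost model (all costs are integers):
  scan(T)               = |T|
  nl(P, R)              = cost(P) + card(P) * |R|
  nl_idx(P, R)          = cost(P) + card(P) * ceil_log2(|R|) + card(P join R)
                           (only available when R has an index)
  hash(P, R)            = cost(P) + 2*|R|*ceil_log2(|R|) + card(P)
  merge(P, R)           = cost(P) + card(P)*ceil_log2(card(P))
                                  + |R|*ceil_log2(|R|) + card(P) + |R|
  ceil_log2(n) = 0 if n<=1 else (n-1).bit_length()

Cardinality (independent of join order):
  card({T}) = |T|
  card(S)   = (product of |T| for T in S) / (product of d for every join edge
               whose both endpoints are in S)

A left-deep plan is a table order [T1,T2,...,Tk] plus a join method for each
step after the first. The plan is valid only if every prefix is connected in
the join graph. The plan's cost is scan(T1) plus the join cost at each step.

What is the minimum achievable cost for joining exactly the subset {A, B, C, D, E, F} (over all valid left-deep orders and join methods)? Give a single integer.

Selinger DP over subsets of {A,B,C,D,E,F}:
  {F}: scan cost=250, card=250
  {B}: scan cost=40, card=40
  {C}: scan cost=100, card=100
  {E}: scan cost=80, card=80
  {A}: scan cost=20, card=20
  {D}: scan cost=60, card=60
  {BF}: card=400; try (F,nl_idx)→760, (B,hash)→980, (F,merge)→2570, (B,merge)→2780, (F,hash)→4080, (F,nl)→10040 …(+1); best=760 via (F,nl_idx)
  {BC}: card=800; try (B,hash)→680, (C,merge)→1120, (B,merge)→1180, (C,hash)→1480, (C,nl)→4040, (B,nl)→4100; best=680 via (B,hash)
  {CE}: card=4000; try (E,hash)→1320, (C,merge)→1520, (E,merge)→1540, (C,hash)→1560, (C,nl)→8080, (E,nl)→8100; best=1320 via (E,hash)
  {AE}: card=400; try (A,hash)→360, (E,merge)→780, (A,merge)→840, (E,hash)→1160, (E,nl)→1620, (A,nl)→1680; best=360 via (A,hash)
  {AD}: card=60; try (A,hash)→320, (D,merge)→560, (A,merge)→600, (D,hash)→760, (D,nl)→1220, (A,nl)→1260; best=320 via (A,hash)
  {BCF}: card=8000; try (C,hash)→2560, (F,hash)→5480, (C,merge)→5560, (F,merge)→11730, (F,nl_idx)→15080, (C,nl)→40760 …(+1); best=2560 via (C,hash)
  {BCE}: card=32000; try (E,hash)→2600, (B,hash)→5800, (E,merge)→10120, (B,merge)→53600, (E,nl)→64680, (B,nl)→161320; best=2600 via (E,hash)
  {ACE}: card=20000; try (C,hash)→2160, (C,merge)→5160, (A,hash)→5520, (C,nl)→40360, (A,merge)→53440, (A,nl)→81320; best=2160 via (C,hash)
  {ADE}: card=1200; try (E,merge)→1380, (D,hash)→1480, (E,hash)→1500, (D,merge)→4780, (E,nl)→5120, (D,nl)→24360; best=1380 via (E,merge)
  {BCEF}: card=320000; try (E,hash)→11680, (F,hash)→38600, (E,merge)→115200, (F,merge)→516850, (F,nl_idx)→578600, (E,nl)→642560 …(+1); best=11680 via (E,hash)
  {ABCE}: card=160000; try (B,hash)→22640, (A,hash)→34800, (B,merge)→322440, (A,merge)→514720, (A,nl)→642600, (B,nl)→802160; best=22640 via (B,hash)
  {ACDE}: card=60000; try (C,hash)→3980, (C,merge)→16580, (D,hash)→22880, (C,nl)→121380, (D,merge)→322580, (D,nl)→1202160; best=3980 via (C,hash)
  {ABCEF}: card=1600000; try (F,hash)→186640, (A,hash)→331880, (F,nl_idx)→2902640, (F,merge)→3064890, (A,nl)→6411680, (A,merge)→6411800 …(+1); best=186640 via (F,hash)
  {ABCDE}: card=480000; try (B,hash)→64460, (D,hash)→183360, (B,merge)→1024260, (B,nl)→2403980, (D,merge)→3063060, (D,nl)→9622640; best=64460 via (B,hash)
  {ABCDEF}: card=4800000; try (F,hash)→548460, (D,hash)→1787360, (F,nl_idx)→8704460, (F,merge)→9666710, (D,merge)→35387060, (D,nl)→96186640 …(+1); best=548460 via (F,hash)

548460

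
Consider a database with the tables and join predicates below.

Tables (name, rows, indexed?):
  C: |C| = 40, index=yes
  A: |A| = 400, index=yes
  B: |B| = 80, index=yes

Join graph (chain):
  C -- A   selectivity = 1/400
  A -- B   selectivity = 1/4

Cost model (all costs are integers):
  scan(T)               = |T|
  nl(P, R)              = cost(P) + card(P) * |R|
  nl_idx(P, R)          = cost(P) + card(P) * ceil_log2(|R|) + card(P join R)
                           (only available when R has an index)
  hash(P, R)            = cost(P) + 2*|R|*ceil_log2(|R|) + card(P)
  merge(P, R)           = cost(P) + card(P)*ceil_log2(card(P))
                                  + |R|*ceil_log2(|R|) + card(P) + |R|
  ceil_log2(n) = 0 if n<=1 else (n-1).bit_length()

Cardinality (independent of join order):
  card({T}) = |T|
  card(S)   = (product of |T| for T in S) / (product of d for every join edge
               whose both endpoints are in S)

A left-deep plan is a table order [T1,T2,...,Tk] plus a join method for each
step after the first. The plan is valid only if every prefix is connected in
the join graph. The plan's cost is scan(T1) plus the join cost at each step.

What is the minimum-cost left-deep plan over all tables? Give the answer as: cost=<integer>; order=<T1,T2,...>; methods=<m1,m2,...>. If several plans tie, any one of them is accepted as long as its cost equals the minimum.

cost=1360; order=C,A,B; methods=nl_idx,merge

Selinger DP (subsets sized 1..n):
  {C}: scan cost=40, card=40
  {A}: scan cost=400, card=400
  {B}: scan cost=80, card=80
  {AC}: card=40; try (A,nl_idx)→440, (C,hash)→1280, (C,nl_idx)→2840, (A,merge)→4320, (C,merge)→4680, (A,hash)→7280 …(+2); best=440 via (A,nl_idx)
  {AB}: card=8000; try (B,hash)→1920, (A,merge)→4720, (B,merge)→5040, (A,hash)→7360, (A,nl_idx)→8800, (B,nl_idx)→11200 …(+2); best=1920 via (B,hash)
  {ABC}: card=800; try (B,merge)→1360, (B,nl_idx)→1520, (B,hash)→1600, (B,nl)→3640, (C,hash)→10400, (C,nl_idx)→50720 …(+2); best=1360 via (B,merge)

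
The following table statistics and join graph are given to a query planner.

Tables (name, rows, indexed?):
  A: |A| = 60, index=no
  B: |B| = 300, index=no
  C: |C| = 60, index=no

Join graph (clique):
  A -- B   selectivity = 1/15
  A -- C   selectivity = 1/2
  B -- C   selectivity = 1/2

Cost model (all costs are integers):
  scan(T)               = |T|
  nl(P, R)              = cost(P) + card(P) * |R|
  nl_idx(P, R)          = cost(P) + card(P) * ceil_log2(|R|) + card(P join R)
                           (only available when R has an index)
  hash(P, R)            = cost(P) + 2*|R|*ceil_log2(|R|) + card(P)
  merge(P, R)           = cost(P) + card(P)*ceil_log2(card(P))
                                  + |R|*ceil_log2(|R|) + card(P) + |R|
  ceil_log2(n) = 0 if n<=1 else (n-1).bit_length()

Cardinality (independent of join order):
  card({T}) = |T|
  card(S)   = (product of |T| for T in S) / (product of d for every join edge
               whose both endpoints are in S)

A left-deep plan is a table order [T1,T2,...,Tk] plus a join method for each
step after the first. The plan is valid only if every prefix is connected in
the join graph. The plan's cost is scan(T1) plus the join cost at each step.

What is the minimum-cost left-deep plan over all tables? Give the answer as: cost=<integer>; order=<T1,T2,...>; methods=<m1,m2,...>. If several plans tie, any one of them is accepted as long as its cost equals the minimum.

Selinger DP (subsets sized 1..n):
  {A}: scan cost=60, card=60
  {B}: scan cost=300, card=300
  {C}: scan cost=60, card=60
  {AB}: card=1200; try (A,hash)→1320, (B,merge)→3480, (A,merge)→3720, (B,hash)→5520, (B,nl)→18060, (A,nl)→18300; best=1320 via (A,hash)
  {AC}: card=1800; try (C,hash)→840, (A,hash)→840, (C,merge)→900, (A,merge)→900, (C,nl)→3660, (A,nl)→3660; best=840 via (C,hash)
  {BC}: card=9000; try (C,hash)→1320, (B,merge)→3480, (C,merge)→3720, (B,hash)→5520, (B,nl)→18060, (C,nl)→18300; best=1320 via (C,hash)
  {ABC}: card=18000; try (C,hash)→3240, (B,hash)→8040, (A,hash)→11040, (C,merge)→16140, (B,merge)→25440, (C,nl)→73320 …(+3); best=3240 via (C,hash)

cost=3240; order=B,A,C; methods=hash,hash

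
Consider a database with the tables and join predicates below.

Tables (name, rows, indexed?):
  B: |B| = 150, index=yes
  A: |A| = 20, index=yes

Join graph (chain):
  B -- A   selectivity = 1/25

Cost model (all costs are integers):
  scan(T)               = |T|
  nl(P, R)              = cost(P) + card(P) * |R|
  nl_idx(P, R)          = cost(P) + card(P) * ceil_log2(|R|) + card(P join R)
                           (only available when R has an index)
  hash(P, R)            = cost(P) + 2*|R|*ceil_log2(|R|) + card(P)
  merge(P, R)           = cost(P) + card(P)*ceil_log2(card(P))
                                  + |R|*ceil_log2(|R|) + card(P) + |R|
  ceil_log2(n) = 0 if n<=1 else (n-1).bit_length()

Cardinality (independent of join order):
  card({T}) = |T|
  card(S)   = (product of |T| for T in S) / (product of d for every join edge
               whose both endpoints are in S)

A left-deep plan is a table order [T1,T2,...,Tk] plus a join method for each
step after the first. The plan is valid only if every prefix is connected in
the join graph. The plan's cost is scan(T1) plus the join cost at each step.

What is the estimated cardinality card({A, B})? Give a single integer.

120

Tables in S: A(20), B(150)
Edges inside S: B-A(d=25)
numerator = 20 * 150 = 3000
denominator = 25 = 25
card(S) = 3000 / 25 = 120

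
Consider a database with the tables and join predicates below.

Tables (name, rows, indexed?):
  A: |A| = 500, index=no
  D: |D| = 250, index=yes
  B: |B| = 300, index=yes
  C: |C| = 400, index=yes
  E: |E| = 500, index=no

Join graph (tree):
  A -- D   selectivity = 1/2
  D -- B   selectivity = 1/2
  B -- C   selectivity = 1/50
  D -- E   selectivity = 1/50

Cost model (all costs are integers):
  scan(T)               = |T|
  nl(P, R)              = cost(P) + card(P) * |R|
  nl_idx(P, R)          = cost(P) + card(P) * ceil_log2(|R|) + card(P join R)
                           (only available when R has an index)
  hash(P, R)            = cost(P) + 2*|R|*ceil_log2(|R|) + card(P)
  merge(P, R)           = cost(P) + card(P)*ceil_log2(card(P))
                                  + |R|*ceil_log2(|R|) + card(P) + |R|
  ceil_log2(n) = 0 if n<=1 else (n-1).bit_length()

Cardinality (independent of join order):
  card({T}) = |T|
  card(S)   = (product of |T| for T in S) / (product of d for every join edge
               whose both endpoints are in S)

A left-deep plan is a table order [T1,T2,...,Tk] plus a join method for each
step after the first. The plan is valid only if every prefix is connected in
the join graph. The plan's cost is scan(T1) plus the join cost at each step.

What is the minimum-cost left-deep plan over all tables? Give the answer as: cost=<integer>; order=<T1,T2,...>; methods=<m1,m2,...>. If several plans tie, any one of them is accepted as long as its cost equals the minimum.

Selinger DP (subsets sized 1..n):
  {A}: scan cost=500, card=500
  {D}: scan cost=250, card=250
  {B}: scan cost=300, card=300
  {C}: scan cost=400, card=400
  {E}: scan cost=500, card=500
  {AD}: card=62500; try (D,hash)→5000, (A,merge)→7500, (D,merge)→7750, (A,hash)→9500, (D,nl_idx)→67000, (A,nl)→125250 …(+1); best=5000 via (D,hash)
  {BD}: card=37500; try (D,hash)→4600, (B,merge)→5500, (D,merge)→5550, (B,hash)→5900, (B,nl_idx)→40000, (D,nl_idx)→40200 …(+2); best=4600 via (D,hash)
  {DE}: card=2500; try (D,hash)→5000, (D,nl_idx)→7000, (E,merge)→7500, (D,merge)→7750, (E,hash)→9500, (E,nl)→125250 …(+1); best=5000 via (D,hash)
  {BC}: card=2400; try (C,nl_idx)→5400, (B,hash)→6200, (B,nl_idx)→6400, (C,merge)→7300, (B,merge)→7400, (C,hash)→7800 …(+2); best=5400 via (C,nl_idx)
  {ABD}: card=9375000; try (A,hash)→51100, (B,hash)→72900, (A,merge)→647100, (B,merge)→1070500, (B,nl_idx)→9942500, (A,nl)→18754600 …(+1); best=51100 via (A,hash)
  {ADE}: card=625000; try (A,hash)→16500, (A,merge)→42500, (E,hash)→76500, (E,merge)→1072500, (A,nl)→1255000, (E,nl)→31255000; best=16500 via (A,hash)
  {BCD}: card=300000; try (D,hash)→11800, (D,merge)→38850, (C,hash)→49300, (D,nl_idx)→324600, (D,nl)→605400, (C,nl_idx)→642100 …(+2); best=11800 via (D,hash)
  {BDE}: card=375000; try (B,hash)→12900, (B,merge)→40500, (E,hash)→51100, (B,nl_idx)→402500, (E,merge)→647100, (B,nl)→755000 …(+1); best=12900 via (B,hash)
  {ABCD}: card=75000000; try (A,hash)→320800, (A,merge)→6016800, (C,hash)→9433300, (A,nl)→150011800, (C,nl_idx)→159426100, (C,merge)→234430100 …(+1); best=320800 via (A,hash)
  {ABDE}: card=93750000; try (A,hash)→396900, (B,hash)→646900, (A,merge)→7517900, (E,hash)→9435100, (B,merge)→13144500, (B,nl_idx)→99391500 …(+4); best=396900 via (A,hash)
  {BCDE}: card=3000000; try (E,hash)→320800, (C,hash)→395100, (E,merge)→6016800, (C,nl_idx)→6387900, (C,merge)→7516900, (E,nl)→150011800 …(+1); best=320800 via (E,hash)
  {ABCDE}: card=750000000; try (A,hash)→3329800, (A,merge)→69325800, (E,hash)→75329800, (C,hash)→94154100, (A,nl)→1500320800, (C,nl_idx)→1594146900 …(+4); best=3329800 via (A,hash)

cost=3329800; order=B,C,D,E,A; methods=nl_idx,hash,hash,hash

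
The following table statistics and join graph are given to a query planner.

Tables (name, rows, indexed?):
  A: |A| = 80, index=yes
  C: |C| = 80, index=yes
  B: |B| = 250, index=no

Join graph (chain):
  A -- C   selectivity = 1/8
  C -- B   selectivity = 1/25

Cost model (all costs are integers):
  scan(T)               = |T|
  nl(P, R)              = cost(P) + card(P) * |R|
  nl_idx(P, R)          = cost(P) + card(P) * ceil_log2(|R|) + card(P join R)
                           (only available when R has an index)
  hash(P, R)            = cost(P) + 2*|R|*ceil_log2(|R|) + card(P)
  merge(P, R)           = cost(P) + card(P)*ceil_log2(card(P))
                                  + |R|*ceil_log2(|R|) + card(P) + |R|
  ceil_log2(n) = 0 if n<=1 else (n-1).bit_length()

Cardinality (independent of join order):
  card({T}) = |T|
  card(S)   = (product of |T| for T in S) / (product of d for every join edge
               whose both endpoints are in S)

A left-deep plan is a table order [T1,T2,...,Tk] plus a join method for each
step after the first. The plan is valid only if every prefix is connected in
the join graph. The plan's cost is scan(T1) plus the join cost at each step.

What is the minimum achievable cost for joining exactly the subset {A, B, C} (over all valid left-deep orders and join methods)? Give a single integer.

3540

Selinger DP over subsets of {A,B,C}:
  {A}: scan cost=80, card=80
  {C}: scan cost=80, card=80
  {B}: scan cost=250, card=250
  {AC}: card=800; try (C,hash)→1280, (A,hash)→1280, (C,merge)→1360, (A,merge)→1360, (C,nl_idx)→1440, (A,nl_idx)→1440 …(+2); best=1280 via (C,hash)
  {BC}: card=800; try (C,hash)→1620, (C,nl_idx)→2800, (B,merge)→2970, (C,merge)→3140, (B,hash)→4160, (B,nl)→20080 …(+1); best=1620 via (C,hash)
  {ABC}: card=8000; try (A,hash)→3540, (B,hash)→6080, (A,merge)→11060, (B,merge)→12330, (A,nl_idx)→15220, (A,nl)→65620 …(+1); best=3540 via (A,hash)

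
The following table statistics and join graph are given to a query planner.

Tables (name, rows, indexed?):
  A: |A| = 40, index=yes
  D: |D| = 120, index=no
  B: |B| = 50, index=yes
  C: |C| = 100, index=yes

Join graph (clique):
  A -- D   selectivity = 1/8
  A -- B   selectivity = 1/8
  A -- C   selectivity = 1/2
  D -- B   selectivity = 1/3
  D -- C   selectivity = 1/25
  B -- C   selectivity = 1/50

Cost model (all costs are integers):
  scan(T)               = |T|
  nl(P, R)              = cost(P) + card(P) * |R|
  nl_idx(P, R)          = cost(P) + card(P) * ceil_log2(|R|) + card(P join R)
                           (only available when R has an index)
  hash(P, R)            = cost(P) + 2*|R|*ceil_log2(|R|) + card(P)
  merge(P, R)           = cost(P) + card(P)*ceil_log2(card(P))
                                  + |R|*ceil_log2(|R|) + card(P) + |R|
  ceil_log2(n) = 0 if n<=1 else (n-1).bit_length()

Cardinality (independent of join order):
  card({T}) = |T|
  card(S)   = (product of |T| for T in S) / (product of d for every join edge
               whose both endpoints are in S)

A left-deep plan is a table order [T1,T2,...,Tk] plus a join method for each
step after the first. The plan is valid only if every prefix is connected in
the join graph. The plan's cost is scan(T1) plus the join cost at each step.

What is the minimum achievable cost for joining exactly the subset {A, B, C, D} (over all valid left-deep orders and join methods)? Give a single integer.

Selinger DP over subsets of {A,B,C,D}:
  {A}: scan cost=40, card=40
  {D}: scan cost=120, card=120
  {B}: scan cost=50, card=50
  {C}: scan cost=100, card=100
  {AD}: card=600; try (A,hash)→720, (D,merge)→1280, (A,merge)→1360, (A,nl_idx)→1440, (D,hash)→1760, (D,nl)→4840 …(+1); best=720 via (A,hash)
  {AB}: card=250; try (B,nl_idx)→530, (A,hash)→580, (A,nl_idx)→600, (B,merge)→670, (B,hash)→680, (A,merge)→680 …(+2); best=530 via (B,nl_idx)
  {AC}: card=2000; try (A,hash)→680, (C,merge)→1120, (A,merge)→1180, (C,hash)→1480, (C,nl_idx)→2320, (A,nl_idx)→2700 …(+2); best=680 via (A,hash)
  {BD}: card=2000; try (B,hash)→840, (D,merge)→1360, (B,merge)→1430, (D,hash)→1780, (B,nl_idx)→2840, (D,nl)→6050 …(+1); best=840 via (B,hash)
  {CD}: card=480; try (C,nl_idx)→1440, (C,hash)→1640, (D,merge)→1860, (D,hash)→1880, (C,merge)→1880, (D,nl)→12100 …(+1); best=1440 via (C,nl_idx)
  {BC}: card=100; try (C,nl_idx)→500, (B,hash)→800, (B,nl_idx)→800, (C,merge)→1200, (B,merge)→1250, (C,hash)→1500 …(+2); best=500 via (C,nl_idx)
  {ABD}: card=1250; try (B,hash)→1920, (D,hash)→2460, (A,hash)→3320, (D,merge)→3740, (B,nl_idx)→5570, (B,merge)→7670 …(+5); best=1920 via (B,hash)
  {ACD}: card=1200; try (A,hash)→2400, (C,hash)→2720, (D,hash)→4360, (A,nl_idx)→5520, (C,nl_idx)→6120, (A,merge)→6520 …(+5); best=2400 via (A,hash)
  {ABC}: card=250; try (A,hash)→1080, (A,nl_idx)→1350, (A,merge)→1580, (C,hash)→2180, (C,nl_idx)→2530, (B,hash)→3280 …(+6); best=1080 via (A,hash)
  {BCD}: card=160; try (D,merge)→2260, (D,hash)→2280, (B,hash)→2520, (C,hash)→4240, (B,nl_idx)→4480, (B,merge)→6590 …(+5); best=2260 via (D,merge)
  {ABCD}: card=50; try (A,hash)→2900, (D,hash)→3010, (A,nl_idx)→3270, (A,merge)→3980, (B,hash)→4200, (D,merge)→4290 …(+9); best=2900 via (A,hash)

2900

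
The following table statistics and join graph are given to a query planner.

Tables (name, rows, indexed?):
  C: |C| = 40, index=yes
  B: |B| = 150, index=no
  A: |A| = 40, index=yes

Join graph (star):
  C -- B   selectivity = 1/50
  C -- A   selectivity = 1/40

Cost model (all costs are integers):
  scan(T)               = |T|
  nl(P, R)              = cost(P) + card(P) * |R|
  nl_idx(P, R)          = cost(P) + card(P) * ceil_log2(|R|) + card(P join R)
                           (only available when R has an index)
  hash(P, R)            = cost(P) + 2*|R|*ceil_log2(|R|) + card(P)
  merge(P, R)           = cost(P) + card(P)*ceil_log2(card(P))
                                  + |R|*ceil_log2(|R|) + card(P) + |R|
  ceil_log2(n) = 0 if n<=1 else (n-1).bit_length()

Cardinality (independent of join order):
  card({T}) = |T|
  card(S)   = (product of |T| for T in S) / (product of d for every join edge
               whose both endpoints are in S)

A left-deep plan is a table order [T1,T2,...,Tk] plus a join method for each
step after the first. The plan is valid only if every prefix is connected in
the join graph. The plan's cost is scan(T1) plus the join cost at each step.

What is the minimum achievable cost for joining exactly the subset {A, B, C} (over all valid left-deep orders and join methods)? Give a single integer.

Selinger DP over subsets of {A,B,C}:
  {C}: scan cost=40, card=40
  {B}: scan cost=150, card=150
  {A}: scan cost=40, card=40
  {BC}: card=120; try (C,hash)→780, (C,nl_idx)→1170, (B,merge)→1670, (C,merge)→1780, (B,hash)→2480, (B,nl)→6040 …(+1); best=780 via (C,hash)
  {AC}: card=40; try (C,nl_idx)→320, (A,nl_idx)→320, (C,hash)→560, (A,hash)→560, (C,merge)→600, (A,merge)→600 …(+2); best=320 via (C,nl_idx)
  {ABC}: card=120; try (A,hash)→1380, (A,nl_idx)→1620, (B,merge)→1950, (A,merge)→2020, (B,hash)→2760, (A,nl)→5580 …(+1); best=1380 via (A,hash)

1380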